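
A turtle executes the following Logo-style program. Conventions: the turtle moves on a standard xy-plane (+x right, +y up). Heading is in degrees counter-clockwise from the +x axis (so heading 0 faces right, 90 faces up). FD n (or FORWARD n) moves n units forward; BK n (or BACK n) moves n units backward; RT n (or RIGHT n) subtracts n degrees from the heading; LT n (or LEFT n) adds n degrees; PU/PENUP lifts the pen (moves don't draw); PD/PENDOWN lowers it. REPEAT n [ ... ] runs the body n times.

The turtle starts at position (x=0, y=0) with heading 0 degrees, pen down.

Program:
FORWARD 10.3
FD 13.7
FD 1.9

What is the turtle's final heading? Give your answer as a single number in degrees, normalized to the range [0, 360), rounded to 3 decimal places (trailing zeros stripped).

Executing turtle program step by step:
Start: pos=(0,0), heading=0, pen down
FD 10.3: (0,0) -> (10.3,0) [heading=0, draw]
FD 13.7: (10.3,0) -> (24,0) [heading=0, draw]
FD 1.9: (24,0) -> (25.9,0) [heading=0, draw]
Final: pos=(25.9,0), heading=0, 3 segment(s) drawn

Answer: 0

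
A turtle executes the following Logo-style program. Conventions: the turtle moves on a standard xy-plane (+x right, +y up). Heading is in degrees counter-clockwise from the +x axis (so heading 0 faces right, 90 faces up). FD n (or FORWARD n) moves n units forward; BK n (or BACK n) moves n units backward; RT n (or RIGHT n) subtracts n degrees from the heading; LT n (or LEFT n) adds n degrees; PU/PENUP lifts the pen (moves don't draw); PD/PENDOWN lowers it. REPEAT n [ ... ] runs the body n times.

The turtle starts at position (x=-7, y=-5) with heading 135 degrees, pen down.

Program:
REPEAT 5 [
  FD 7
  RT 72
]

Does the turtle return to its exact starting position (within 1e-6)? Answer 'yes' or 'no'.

Executing turtle program step by step:
Start: pos=(-7,-5), heading=135, pen down
REPEAT 5 [
  -- iteration 1/5 --
  FD 7: (-7,-5) -> (-11.95,-0.05) [heading=135, draw]
  RT 72: heading 135 -> 63
  -- iteration 2/5 --
  FD 7: (-11.95,-0.05) -> (-8.772,6.187) [heading=63, draw]
  RT 72: heading 63 -> 351
  -- iteration 3/5 --
  FD 7: (-8.772,6.187) -> (-1.858,5.092) [heading=351, draw]
  RT 72: heading 351 -> 279
  -- iteration 4/5 --
  FD 7: (-1.858,5.092) -> (-0.763,-1.822) [heading=279, draw]
  RT 72: heading 279 -> 207
  -- iteration 5/5 --
  FD 7: (-0.763,-1.822) -> (-7,-5) [heading=207, draw]
  RT 72: heading 207 -> 135
]
Final: pos=(-7,-5), heading=135, 5 segment(s) drawn

Start position: (-7, -5)
Final position: (-7, -5)
Distance = 0; < 1e-6 -> CLOSED

Answer: yes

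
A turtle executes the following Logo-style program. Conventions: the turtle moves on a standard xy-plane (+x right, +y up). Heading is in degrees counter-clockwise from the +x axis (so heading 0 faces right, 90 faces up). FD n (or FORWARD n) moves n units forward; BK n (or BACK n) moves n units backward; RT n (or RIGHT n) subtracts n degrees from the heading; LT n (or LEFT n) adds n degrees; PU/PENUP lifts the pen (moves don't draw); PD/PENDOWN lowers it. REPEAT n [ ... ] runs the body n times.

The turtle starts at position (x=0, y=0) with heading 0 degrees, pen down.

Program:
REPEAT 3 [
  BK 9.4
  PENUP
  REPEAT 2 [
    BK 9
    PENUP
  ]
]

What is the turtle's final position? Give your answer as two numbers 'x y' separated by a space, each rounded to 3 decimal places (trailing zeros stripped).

Answer: -82.2 0

Derivation:
Executing turtle program step by step:
Start: pos=(0,0), heading=0, pen down
REPEAT 3 [
  -- iteration 1/3 --
  BK 9.4: (0,0) -> (-9.4,0) [heading=0, draw]
  PU: pen up
  REPEAT 2 [
    -- iteration 1/2 --
    BK 9: (-9.4,0) -> (-18.4,0) [heading=0, move]
    PU: pen up
    -- iteration 2/2 --
    BK 9: (-18.4,0) -> (-27.4,0) [heading=0, move]
    PU: pen up
  ]
  -- iteration 2/3 --
  BK 9.4: (-27.4,0) -> (-36.8,0) [heading=0, move]
  PU: pen up
  REPEAT 2 [
    -- iteration 1/2 --
    BK 9: (-36.8,0) -> (-45.8,0) [heading=0, move]
    PU: pen up
    -- iteration 2/2 --
    BK 9: (-45.8,0) -> (-54.8,0) [heading=0, move]
    PU: pen up
  ]
  -- iteration 3/3 --
  BK 9.4: (-54.8,0) -> (-64.2,0) [heading=0, move]
  PU: pen up
  REPEAT 2 [
    -- iteration 1/2 --
    BK 9: (-64.2,0) -> (-73.2,0) [heading=0, move]
    PU: pen up
    -- iteration 2/2 --
    BK 9: (-73.2,0) -> (-82.2,0) [heading=0, move]
    PU: pen up
  ]
]
Final: pos=(-82.2,0), heading=0, 1 segment(s) drawn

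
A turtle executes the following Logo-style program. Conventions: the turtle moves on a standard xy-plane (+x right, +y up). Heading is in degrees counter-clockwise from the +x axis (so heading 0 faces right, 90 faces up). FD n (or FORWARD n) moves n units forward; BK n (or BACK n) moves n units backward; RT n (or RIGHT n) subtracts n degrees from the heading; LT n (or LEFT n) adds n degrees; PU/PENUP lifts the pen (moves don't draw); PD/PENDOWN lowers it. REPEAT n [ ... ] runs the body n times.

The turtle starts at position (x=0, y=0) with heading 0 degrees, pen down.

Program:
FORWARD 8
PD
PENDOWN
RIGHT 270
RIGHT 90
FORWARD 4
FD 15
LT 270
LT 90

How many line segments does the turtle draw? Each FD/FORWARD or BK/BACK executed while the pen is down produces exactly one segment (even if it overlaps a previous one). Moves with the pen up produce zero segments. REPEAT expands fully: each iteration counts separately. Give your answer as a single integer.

Executing turtle program step by step:
Start: pos=(0,0), heading=0, pen down
FD 8: (0,0) -> (8,0) [heading=0, draw]
PD: pen down
PD: pen down
RT 270: heading 0 -> 90
RT 90: heading 90 -> 0
FD 4: (8,0) -> (12,0) [heading=0, draw]
FD 15: (12,0) -> (27,0) [heading=0, draw]
LT 270: heading 0 -> 270
LT 90: heading 270 -> 0
Final: pos=(27,0), heading=0, 3 segment(s) drawn
Segments drawn: 3

Answer: 3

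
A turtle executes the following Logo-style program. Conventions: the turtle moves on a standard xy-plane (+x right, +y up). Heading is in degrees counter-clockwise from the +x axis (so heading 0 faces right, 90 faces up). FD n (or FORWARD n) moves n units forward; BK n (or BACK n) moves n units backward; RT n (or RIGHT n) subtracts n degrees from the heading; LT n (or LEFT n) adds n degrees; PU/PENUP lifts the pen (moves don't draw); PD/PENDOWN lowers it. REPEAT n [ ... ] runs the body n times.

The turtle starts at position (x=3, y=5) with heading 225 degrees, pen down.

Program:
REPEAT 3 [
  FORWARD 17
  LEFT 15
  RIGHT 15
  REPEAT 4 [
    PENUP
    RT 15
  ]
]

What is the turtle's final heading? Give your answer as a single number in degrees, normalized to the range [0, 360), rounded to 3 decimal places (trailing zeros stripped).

Answer: 45

Derivation:
Executing turtle program step by step:
Start: pos=(3,5), heading=225, pen down
REPEAT 3 [
  -- iteration 1/3 --
  FD 17: (3,5) -> (-9.021,-7.021) [heading=225, draw]
  LT 15: heading 225 -> 240
  RT 15: heading 240 -> 225
  REPEAT 4 [
    -- iteration 1/4 --
    PU: pen up
    RT 15: heading 225 -> 210
    -- iteration 2/4 --
    PU: pen up
    RT 15: heading 210 -> 195
    -- iteration 3/4 --
    PU: pen up
    RT 15: heading 195 -> 180
    -- iteration 4/4 --
    PU: pen up
    RT 15: heading 180 -> 165
  ]
  -- iteration 2/3 --
  FD 17: (-9.021,-7.021) -> (-25.442,-2.621) [heading=165, move]
  LT 15: heading 165 -> 180
  RT 15: heading 180 -> 165
  REPEAT 4 [
    -- iteration 1/4 --
    PU: pen up
    RT 15: heading 165 -> 150
    -- iteration 2/4 --
    PU: pen up
    RT 15: heading 150 -> 135
    -- iteration 3/4 --
    PU: pen up
    RT 15: heading 135 -> 120
    -- iteration 4/4 --
    PU: pen up
    RT 15: heading 120 -> 105
  ]
  -- iteration 3/3 --
  FD 17: (-25.442,-2.621) -> (-29.841,13.8) [heading=105, move]
  LT 15: heading 105 -> 120
  RT 15: heading 120 -> 105
  REPEAT 4 [
    -- iteration 1/4 --
    PU: pen up
    RT 15: heading 105 -> 90
    -- iteration 2/4 --
    PU: pen up
    RT 15: heading 90 -> 75
    -- iteration 3/4 --
    PU: pen up
    RT 15: heading 75 -> 60
    -- iteration 4/4 --
    PU: pen up
    RT 15: heading 60 -> 45
  ]
]
Final: pos=(-29.841,13.8), heading=45, 1 segment(s) drawn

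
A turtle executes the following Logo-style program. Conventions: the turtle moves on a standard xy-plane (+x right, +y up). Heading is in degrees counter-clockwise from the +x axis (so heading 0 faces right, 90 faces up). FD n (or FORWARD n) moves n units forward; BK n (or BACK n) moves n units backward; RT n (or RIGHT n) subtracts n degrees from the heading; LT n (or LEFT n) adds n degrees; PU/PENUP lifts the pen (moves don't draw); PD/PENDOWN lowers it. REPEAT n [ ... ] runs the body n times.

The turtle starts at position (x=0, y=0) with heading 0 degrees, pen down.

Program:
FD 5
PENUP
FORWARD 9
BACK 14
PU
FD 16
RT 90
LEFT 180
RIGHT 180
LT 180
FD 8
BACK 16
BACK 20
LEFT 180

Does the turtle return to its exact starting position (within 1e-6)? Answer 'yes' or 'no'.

Answer: no

Derivation:
Executing turtle program step by step:
Start: pos=(0,0), heading=0, pen down
FD 5: (0,0) -> (5,0) [heading=0, draw]
PU: pen up
FD 9: (5,0) -> (14,0) [heading=0, move]
BK 14: (14,0) -> (0,0) [heading=0, move]
PU: pen up
FD 16: (0,0) -> (16,0) [heading=0, move]
RT 90: heading 0 -> 270
LT 180: heading 270 -> 90
RT 180: heading 90 -> 270
LT 180: heading 270 -> 90
FD 8: (16,0) -> (16,8) [heading=90, move]
BK 16: (16,8) -> (16,-8) [heading=90, move]
BK 20: (16,-8) -> (16,-28) [heading=90, move]
LT 180: heading 90 -> 270
Final: pos=(16,-28), heading=270, 1 segment(s) drawn

Start position: (0, 0)
Final position: (16, -28)
Distance = 32.249; >= 1e-6 -> NOT closed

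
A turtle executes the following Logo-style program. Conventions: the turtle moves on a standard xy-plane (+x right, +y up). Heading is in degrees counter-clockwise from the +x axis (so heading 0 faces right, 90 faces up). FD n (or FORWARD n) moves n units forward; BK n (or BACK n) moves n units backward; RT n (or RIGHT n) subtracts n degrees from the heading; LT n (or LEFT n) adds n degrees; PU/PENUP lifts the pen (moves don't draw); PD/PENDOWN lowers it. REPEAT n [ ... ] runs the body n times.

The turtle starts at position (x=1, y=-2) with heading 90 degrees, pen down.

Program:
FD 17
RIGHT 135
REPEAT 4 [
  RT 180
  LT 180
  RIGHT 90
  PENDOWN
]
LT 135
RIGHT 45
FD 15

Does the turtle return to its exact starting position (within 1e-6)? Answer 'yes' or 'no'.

Answer: no

Derivation:
Executing turtle program step by step:
Start: pos=(1,-2), heading=90, pen down
FD 17: (1,-2) -> (1,15) [heading=90, draw]
RT 135: heading 90 -> 315
REPEAT 4 [
  -- iteration 1/4 --
  RT 180: heading 315 -> 135
  LT 180: heading 135 -> 315
  RT 90: heading 315 -> 225
  PD: pen down
  -- iteration 2/4 --
  RT 180: heading 225 -> 45
  LT 180: heading 45 -> 225
  RT 90: heading 225 -> 135
  PD: pen down
  -- iteration 3/4 --
  RT 180: heading 135 -> 315
  LT 180: heading 315 -> 135
  RT 90: heading 135 -> 45
  PD: pen down
  -- iteration 4/4 --
  RT 180: heading 45 -> 225
  LT 180: heading 225 -> 45
  RT 90: heading 45 -> 315
  PD: pen down
]
LT 135: heading 315 -> 90
RT 45: heading 90 -> 45
FD 15: (1,15) -> (11.607,25.607) [heading=45, draw]
Final: pos=(11.607,25.607), heading=45, 2 segment(s) drawn

Start position: (1, -2)
Final position: (11.607, 25.607)
Distance = 29.574; >= 1e-6 -> NOT closed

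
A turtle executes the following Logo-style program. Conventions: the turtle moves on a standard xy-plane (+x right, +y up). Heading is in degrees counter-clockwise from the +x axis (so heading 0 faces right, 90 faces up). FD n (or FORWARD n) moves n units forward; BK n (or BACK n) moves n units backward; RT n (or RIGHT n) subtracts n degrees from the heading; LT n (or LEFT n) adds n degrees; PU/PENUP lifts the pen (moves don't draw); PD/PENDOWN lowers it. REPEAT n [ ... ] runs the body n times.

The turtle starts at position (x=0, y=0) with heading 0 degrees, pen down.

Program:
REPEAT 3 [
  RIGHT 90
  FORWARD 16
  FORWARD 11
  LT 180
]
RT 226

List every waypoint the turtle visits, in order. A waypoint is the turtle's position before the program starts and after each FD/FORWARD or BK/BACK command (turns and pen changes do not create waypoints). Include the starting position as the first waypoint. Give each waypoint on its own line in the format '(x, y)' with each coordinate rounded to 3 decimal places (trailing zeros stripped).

Executing turtle program step by step:
Start: pos=(0,0), heading=0, pen down
REPEAT 3 [
  -- iteration 1/3 --
  RT 90: heading 0 -> 270
  FD 16: (0,0) -> (0,-16) [heading=270, draw]
  FD 11: (0,-16) -> (0,-27) [heading=270, draw]
  LT 180: heading 270 -> 90
  -- iteration 2/3 --
  RT 90: heading 90 -> 0
  FD 16: (0,-27) -> (16,-27) [heading=0, draw]
  FD 11: (16,-27) -> (27,-27) [heading=0, draw]
  LT 180: heading 0 -> 180
  -- iteration 3/3 --
  RT 90: heading 180 -> 90
  FD 16: (27,-27) -> (27,-11) [heading=90, draw]
  FD 11: (27,-11) -> (27,0) [heading=90, draw]
  LT 180: heading 90 -> 270
]
RT 226: heading 270 -> 44
Final: pos=(27,0), heading=44, 6 segment(s) drawn
Waypoints (7 total):
(0, 0)
(0, -16)
(0, -27)
(16, -27)
(27, -27)
(27, -11)
(27, 0)

Answer: (0, 0)
(0, -16)
(0, -27)
(16, -27)
(27, -27)
(27, -11)
(27, 0)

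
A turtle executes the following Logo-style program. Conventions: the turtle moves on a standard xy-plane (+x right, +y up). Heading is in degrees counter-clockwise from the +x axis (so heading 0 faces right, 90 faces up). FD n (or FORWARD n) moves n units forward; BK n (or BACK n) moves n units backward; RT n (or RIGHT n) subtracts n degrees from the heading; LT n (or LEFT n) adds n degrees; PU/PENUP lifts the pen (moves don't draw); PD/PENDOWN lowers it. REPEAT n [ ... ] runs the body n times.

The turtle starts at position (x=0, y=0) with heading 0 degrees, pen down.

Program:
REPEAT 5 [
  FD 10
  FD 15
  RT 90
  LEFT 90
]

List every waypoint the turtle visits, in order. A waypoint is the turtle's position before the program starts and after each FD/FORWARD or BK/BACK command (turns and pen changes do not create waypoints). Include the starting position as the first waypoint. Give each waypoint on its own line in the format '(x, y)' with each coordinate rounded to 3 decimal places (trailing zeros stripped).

Executing turtle program step by step:
Start: pos=(0,0), heading=0, pen down
REPEAT 5 [
  -- iteration 1/5 --
  FD 10: (0,0) -> (10,0) [heading=0, draw]
  FD 15: (10,0) -> (25,0) [heading=0, draw]
  RT 90: heading 0 -> 270
  LT 90: heading 270 -> 0
  -- iteration 2/5 --
  FD 10: (25,0) -> (35,0) [heading=0, draw]
  FD 15: (35,0) -> (50,0) [heading=0, draw]
  RT 90: heading 0 -> 270
  LT 90: heading 270 -> 0
  -- iteration 3/5 --
  FD 10: (50,0) -> (60,0) [heading=0, draw]
  FD 15: (60,0) -> (75,0) [heading=0, draw]
  RT 90: heading 0 -> 270
  LT 90: heading 270 -> 0
  -- iteration 4/5 --
  FD 10: (75,0) -> (85,0) [heading=0, draw]
  FD 15: (85,0) -> (100,0) [heading=0, draw]
  RT 90: heading 0 -> 270
  LT 90: heading 270 -> 0
  -- iteration 5/5 --
  FD 10: (100,0) -> (110,0) [heading=0, draw]
  FD 15: (110,0) -> (125,0) [heading=0, draw]
  RT 90: heading 0 -> 270
  LT 90: heading 270 -> 0
]
Final: pos=(125,0), heading=0, 10 segment(s) drawn
Waypoints (11 total):
(0, 0)
(10, 0)
(25, 0)
(35, 0)
(50, 0)
(60, 0)
(75, 0)
(85, 0)
(100, 0)
(110, 0)
(125, 0)

Answer: (0, 0)
(10, 0)
(25, 0)
(35, 0)
(50, 0)
(60, 0)
(75, 0)
(85, 0)
(100, 0)
(110, 0)
(125, 0)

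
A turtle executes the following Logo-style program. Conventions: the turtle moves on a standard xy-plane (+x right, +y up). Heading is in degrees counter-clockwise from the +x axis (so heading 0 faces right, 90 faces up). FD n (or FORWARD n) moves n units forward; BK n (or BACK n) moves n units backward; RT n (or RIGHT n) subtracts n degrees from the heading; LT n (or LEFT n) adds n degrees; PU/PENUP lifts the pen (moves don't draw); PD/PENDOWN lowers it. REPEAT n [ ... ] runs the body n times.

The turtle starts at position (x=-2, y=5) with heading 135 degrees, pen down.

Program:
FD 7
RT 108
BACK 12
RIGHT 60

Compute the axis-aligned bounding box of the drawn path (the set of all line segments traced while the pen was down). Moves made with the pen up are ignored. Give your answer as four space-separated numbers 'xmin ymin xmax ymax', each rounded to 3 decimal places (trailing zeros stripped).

Executing turtle program step by step:
Start: pos=(-2,5), heading=135, pen down
FD 7: (-2,5) -> (-6.95,9.95) [heading=135, draw]
RT 108: heading 135 -> 27
BK 12: (-6.95,9.95) -> (-17.642,4.502) [heading=27, draw]
RT 60: heading 27 -> 327
Final: pos=(-17.642,4.502), heading=327, 2 segment(s) drawn

Segment endpoints: x in {-17.642, -6.95, -2}, y in {4.502, 5, 9.95}
xmin=-17.642, ymin=4.502, xmax=-2, ymax=9.95

Answer: -17.642 4.502 -2 9.95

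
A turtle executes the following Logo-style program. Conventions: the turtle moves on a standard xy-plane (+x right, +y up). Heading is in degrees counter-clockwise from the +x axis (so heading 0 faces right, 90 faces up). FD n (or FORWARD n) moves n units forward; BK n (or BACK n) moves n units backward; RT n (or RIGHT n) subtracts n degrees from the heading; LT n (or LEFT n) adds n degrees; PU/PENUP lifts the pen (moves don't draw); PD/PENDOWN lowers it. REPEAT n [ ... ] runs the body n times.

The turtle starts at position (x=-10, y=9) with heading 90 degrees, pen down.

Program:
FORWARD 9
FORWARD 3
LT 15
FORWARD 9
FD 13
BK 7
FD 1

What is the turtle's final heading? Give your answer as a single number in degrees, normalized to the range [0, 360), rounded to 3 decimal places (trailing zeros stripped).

Answer: 105

Derivation:
Executing turtle program step by step:
Start: pos=(-10,9), heading=90, pen down
FD 9: (-10,9) -> (-10,18) [heading=90, draw]
FD 3: (-10,18) -> (-10,21) [heading=90, draw]
LT 15: heading 90 -> 105
FD 9: (-10,21) -> (-12.329,29.693) [heading=105, draw]
FD 13: (-12.329,29.693) -> (-15.694,42.25) [heading=105, draw]
BK 7: (-15.694,42.25) -> (-13.882,35.489) [heading=105, draw]
FD 1: (-13.882,35.489) -> (-14.141,36.455) [heading=105, draw]
Final: pos=(-14.141,36.455), heading=105, 6 segment(s) drawn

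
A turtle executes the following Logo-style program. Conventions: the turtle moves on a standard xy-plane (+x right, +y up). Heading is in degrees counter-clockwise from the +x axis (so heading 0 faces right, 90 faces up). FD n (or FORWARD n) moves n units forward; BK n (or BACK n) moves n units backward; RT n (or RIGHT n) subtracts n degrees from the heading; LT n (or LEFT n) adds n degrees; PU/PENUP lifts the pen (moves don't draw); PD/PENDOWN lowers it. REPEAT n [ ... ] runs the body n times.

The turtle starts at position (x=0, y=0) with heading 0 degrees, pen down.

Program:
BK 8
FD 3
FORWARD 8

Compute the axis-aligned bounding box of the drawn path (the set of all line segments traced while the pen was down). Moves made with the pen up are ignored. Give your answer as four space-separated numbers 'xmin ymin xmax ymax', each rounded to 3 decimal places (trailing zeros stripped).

Answer: -8 0 3 0

Derivation:
Executing turtle program step by step:
Start: pos=(0,0), heading=0, pen down
BK 8: (0,0) -> (-8,0) [heading=0, draw]
FD 3: (-8,0) -> (-5,0) [heading=0, draw]
FD 8: (-5,0) -> (3,0) [heading=0, draw]
Final: pos=(3,0), heading=0, 3 segment(s) drawn

Segment endpoints: x in {-8, -5, 0, 3}, y in {0}
xmin=-8, ymin=0, xmax=3, ymax=0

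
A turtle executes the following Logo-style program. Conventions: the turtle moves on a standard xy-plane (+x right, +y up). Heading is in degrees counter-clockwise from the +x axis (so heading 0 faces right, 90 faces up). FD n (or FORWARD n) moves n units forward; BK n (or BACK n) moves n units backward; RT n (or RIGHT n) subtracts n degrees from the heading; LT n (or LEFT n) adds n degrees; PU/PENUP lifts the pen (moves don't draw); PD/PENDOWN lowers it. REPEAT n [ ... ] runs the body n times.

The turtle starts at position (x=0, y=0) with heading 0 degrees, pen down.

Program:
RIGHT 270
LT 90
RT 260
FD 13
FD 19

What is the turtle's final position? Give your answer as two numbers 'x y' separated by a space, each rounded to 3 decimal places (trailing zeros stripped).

Answer: 5.557 -31.514

Derivation:
Executing turtle program step by step:
Start: pos=(0,0), heading=0, pen down
RT 270: heading 0 -> 90
LT 90: heading 90 -> 180
RT 260: heading 180 -> 280
FD 13: (0,0) -> (2.257,-12.803) [heading=280, draw]
FD 19: (2.257,-12.803) -> (5.557,-31.514) [heading=280, draw]
Final: pos=(5.557,-31.514), heading=280, 2 segment(s) drawn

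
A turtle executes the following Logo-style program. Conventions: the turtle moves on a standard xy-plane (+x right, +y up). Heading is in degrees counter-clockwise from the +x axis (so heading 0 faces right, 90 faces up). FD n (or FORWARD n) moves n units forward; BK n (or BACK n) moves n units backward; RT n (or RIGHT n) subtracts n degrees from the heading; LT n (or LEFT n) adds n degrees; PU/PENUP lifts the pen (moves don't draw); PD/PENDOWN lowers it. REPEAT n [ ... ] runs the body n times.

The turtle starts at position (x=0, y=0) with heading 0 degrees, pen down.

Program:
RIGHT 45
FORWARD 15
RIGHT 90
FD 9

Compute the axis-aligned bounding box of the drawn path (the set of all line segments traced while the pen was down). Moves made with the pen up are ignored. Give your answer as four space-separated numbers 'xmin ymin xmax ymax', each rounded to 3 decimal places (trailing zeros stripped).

Executing turtle program step by step:
Start: pos=(0,0), heading=0, pen down
RT 45: heading 0 -> 315
FD 15: (0,0) -> (10.607,-10.607) [heading=315, draw]
RT 90: heading 315 -> 225
FD 9: (10.607,-10.607) -> (4.243,-16.971) [heading=225, draw]
Final: pos=(4.243,-16.971), heading=225, 2 segment(s) drawn

Segment endpoints: x in {0, 4.243, 10.607}, y in {-16.971, -10.607, 0}
xmin=0, ymin=-16.971, xmax=10.607, ymax=0

Answer: 0 -16.971 10.607 0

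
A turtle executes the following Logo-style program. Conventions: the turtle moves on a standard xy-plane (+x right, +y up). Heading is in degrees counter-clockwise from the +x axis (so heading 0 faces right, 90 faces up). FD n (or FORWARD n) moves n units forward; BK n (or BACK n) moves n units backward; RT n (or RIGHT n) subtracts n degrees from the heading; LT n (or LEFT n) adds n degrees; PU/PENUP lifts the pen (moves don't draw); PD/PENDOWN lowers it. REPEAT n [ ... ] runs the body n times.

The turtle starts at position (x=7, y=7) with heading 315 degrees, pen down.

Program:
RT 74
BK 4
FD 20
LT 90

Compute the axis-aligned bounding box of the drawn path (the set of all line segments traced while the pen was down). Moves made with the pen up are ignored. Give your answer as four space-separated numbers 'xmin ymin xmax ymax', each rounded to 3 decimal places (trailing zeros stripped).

Answer: -0.757 -6.994 8.939 10.498

Derivation:
Executing turtle program step by step:
Start: pos=(7,7), heading=315, pen down
RT 74: heading 315 -> 241
BK 4: (7,7) -> (8.939,10.498) [heading=241, draw]
FD 20: (8.939,10.498) -> (-0.757,-6.994) [heading=241, draw]
LT 90: heading 241 -> 331
Final: pos=(-0.757,-6.994), heading=331, 2 segment(s) drawn

Segment endpoints: x in {-0.757, 7, 8.939}, y in {-6.994, 7, 10.498}
xmin=-0.757, ymin=-6.994, xmax=8.939, ymax=10.498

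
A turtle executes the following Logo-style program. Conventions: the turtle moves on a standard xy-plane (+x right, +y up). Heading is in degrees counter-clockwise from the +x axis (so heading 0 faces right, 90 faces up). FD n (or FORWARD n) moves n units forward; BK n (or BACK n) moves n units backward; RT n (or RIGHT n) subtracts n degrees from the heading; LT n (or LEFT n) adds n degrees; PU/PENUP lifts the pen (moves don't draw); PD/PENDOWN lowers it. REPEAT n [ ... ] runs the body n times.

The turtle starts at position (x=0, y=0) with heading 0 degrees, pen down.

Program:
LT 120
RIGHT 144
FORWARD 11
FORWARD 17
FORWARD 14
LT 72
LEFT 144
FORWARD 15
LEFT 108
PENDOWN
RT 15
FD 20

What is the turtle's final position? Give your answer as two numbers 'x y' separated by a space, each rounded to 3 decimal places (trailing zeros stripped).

Executing turtle program step by step:
Start: pos=(0,0), heading=0, pen down
LT 120: heading 0 -> 120
RT 144: heading 120 -> 336
FD 11: (0,0) -> (10.049,-4.474) [heading=336, draw]
FD 17: (10.049,-4.474) -> (25.579,-11.389) [heading=336, draw]
FD 14: (25.579,-11.389) -> (38.369,-17.083) [heading=336, draw]
LT 72: heading 336 -> 48
LT 144: heading 48 -> 192
FD 15: (38.369,-17.083) -> (23.697,-20.202) [heading=192, draw]
LT 108: heading 192 -> 300
PD: pen down
RT 15: heading 300 -> 285
FD 20: (23.697,-20.202) -> (28.873,-39.52) [heading=285, draw]
Final: pos=(28.873,-39.52), heading=285, 5 segment(s) drawn

Answer: 28.873 -39.52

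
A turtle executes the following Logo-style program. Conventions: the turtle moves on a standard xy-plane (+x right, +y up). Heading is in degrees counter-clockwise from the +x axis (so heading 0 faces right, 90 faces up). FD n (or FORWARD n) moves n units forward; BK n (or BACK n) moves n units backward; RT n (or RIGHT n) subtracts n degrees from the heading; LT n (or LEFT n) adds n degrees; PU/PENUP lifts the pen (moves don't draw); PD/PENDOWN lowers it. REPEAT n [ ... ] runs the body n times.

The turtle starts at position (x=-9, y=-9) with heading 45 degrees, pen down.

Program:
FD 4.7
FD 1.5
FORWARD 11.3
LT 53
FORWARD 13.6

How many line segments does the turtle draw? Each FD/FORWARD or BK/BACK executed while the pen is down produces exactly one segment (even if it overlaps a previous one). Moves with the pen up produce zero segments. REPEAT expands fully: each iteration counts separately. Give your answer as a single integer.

Answer: 4

Derivation:
Executing turtle program step by step:
Start: pos=(-9,-9), heading=45, pen down
FD 4.7: (-9,-9) -> (-5.677,-5.677) [heading=45, draw]
FD 1.5: (-5.677,-5.677) -> (-4.616,-4.616) [heading=45, draw]
FD 11.3: (-4.616,-4.616) -> (3.374,3.374) [heading=45, draw]
LT 53: heading 45 -> 98
FD 13.6: (3.374,3.374) -> (1.482,16.842) [heading=98, draw]
Final: pos=(1.482,16.842), heading=98, 4 segment(s) drawn
Segments drawn: 4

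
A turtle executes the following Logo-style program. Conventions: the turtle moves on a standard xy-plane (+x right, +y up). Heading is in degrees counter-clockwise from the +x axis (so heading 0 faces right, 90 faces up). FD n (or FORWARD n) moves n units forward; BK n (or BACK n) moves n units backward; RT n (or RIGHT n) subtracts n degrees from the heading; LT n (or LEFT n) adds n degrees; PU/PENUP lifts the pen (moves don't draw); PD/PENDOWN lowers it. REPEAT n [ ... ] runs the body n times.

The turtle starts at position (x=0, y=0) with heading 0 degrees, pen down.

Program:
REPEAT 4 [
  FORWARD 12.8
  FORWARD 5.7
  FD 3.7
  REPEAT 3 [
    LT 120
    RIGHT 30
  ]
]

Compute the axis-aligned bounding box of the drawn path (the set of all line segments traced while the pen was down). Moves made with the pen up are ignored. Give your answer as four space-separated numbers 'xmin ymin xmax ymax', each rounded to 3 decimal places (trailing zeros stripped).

Executing turtle program step by step:
Start: pos=(0,0), heading=0, pen down
REPEAT 4 [
  -- iteration 1/4 --
  FD 12.8: (0,0) -> (12.8,0) [heading=0, draw]
  FD 5.7: (12.8,0) -> (18.5,0) [heading=0, draw]
  FD 3.7: (18.5,0) -> (22.2,0) [heading=0, draw]
  REPEAT 3 [
    -- iteration 1/3 --
    LT 120: heading 0 -> 120
    RT 30: heading 120 -> 90
    -- iteration 2/3 --
    LT 120: heading 90 -> 210
    RT 30: heading 210 -> 180
    -- iteration 3/3 --
    LT 120: heading 180 -> 300
    RT 30: heading 300 -> 270
  ]
  -- iteration 2/4 --
  FD 12.8: (22.2,0) -> (22.2,-12.8) [heading=270, draw]
  FD 5.7: (22.2,-12.8) -> (22.2,-18.5) [heading=270, draw]
  FD 3.7: (22.2,-18.5) -> (22.2,-22.2) [heading=270, draw]
  REPEAT 3 [
    -- iteration 1/3 --
    LT 120: heading 270 -> 30
    RT 30: heading 30 -> 0
    -- iteration 2/3 --
    LT 120: heading 0 -> 120
    RT 30: heading 120 -> 90
    -- iteration 3/3 --
    LT 120: heading 90 -> 210
    RT 30: heading 210 -> 180
  ]
  -- iteration 3/4 --
  FD 12.8: (22.2,-22.2) -> (9.4,-22.2) [heading=180, draw]
  FD 5.7: (9.4,-22.2) -> (3.7,-22.2) [heading=180, draw]
  FD 3.7: (3.7,-22.2) -> (0,-22.2) [heading=180, draw]
  REPEAT 3 [
    -- iteration 1/3 --
    LT 120: heading 180 -> 300
    RT 30: heading 300 -> 270
    -- iteration 2/3 --
    LT 120: heading 270 -> 30
    RT 30: heading 30 -> 0
    -- iteration 3/3 --
    LT 120: heading 0 -> 120
    RT 30: heading 120 -> 90
  ]
  -- iteration 4/4 --
  FD 12.8: (0,-22.2) -> (0,-9.4) [heading=90, draw]
  FD 5.7: (0,-9.4) -> (0,-3.7) [heading=90, draw]
  FD 3.7: (0,-3.7) -> (0,0) [heading=90, draw]
  REPEAT 3 [
    -- iteration 1/3 --
    LT 120: heading 90 -> 210
    RT 30: heading 210 -> 180
    -- iteration 2/3 --
    LT 120: heading 180 -> 300
    RT 30: heading 300 -> 270
    -- iteration 3/3 --
    LT 120: heading 270 -> 30
    RT 30: heading 30 -> 0
  ]
]
Final: pos=(0,0), heading=0, 12 segment(s) drawn

Segment endpoints: x in {0, 0, 0, 0, 0, 3.7, 9.4, 12.8, 18.5, 22.2, 22.2}, y in {-22.2, -22.2, -22.2, -18.5, -12.8, -9.4, -3.7, 0, 0}
xmin=0, ymin=-22.2, xmax=22.2, ymax=0

Answer: 0 -22.2 22.2 0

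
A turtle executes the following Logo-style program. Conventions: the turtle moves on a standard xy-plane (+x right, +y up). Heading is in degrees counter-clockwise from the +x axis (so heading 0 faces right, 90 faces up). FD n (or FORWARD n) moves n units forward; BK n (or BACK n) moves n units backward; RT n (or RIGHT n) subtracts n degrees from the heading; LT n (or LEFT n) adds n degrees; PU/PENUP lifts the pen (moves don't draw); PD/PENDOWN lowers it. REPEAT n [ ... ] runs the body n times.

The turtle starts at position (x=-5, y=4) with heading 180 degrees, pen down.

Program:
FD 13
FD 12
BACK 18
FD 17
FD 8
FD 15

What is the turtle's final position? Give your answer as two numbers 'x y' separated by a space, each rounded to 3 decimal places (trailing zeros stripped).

Executing turtle program step by step:
Start: pos=(-5,4), heading=180, pen down
FD 13: (-5,4) -> (-18,4) [heading=180, draw]
FD 12: (-18,4) -> (-30,4) [heading=180, draw]
BK 18: (-30,4) -> (-12,4) [heading=180, draw]
FD 17: (-12,4) -> (-29,4) [heading=180, draw]
FD 8: (-29,4) -> (-37,4) [heading=180, draw]
FD 15: (-37,4) -> (-52,4) [heading=180, draw]
Final: pos=(-52,4), heading=180, 6 segment(s) drawn

Answer: -52 4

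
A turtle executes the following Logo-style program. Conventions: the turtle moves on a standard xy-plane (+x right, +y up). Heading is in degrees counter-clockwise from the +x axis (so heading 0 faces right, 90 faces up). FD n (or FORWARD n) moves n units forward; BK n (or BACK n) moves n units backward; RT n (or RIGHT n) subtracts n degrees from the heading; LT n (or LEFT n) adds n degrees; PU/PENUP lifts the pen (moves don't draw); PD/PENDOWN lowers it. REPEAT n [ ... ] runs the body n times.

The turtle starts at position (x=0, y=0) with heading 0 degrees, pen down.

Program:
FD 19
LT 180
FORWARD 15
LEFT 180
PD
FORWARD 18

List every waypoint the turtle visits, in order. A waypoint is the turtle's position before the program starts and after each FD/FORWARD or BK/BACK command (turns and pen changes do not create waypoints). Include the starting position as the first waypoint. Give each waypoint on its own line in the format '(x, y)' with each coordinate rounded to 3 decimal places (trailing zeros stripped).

Answer: (0, 0)
(19, 0)
(4, 0)
(22, 0)

Derivation:
Executing turtle program step by step:
Start: pos=(0,0), heading=0, pen down
FD 19: (0,0) -> (19,0) [heading=0, draw]
LT 180: heading 0 -> 180
FD 15: (19,0) -> (4,0) [heading=180, draw]
LT 180: heading 180 -> 0
PD: pen down
FD 18: (4,0) -> (22,0) [heading=0, draw]
Final: pos=(22,0), heading=0, 3 segment(s) drawn
Waypoints (4 total):
(0, 0)
(19, 0)
(4, 0)
(22, 0)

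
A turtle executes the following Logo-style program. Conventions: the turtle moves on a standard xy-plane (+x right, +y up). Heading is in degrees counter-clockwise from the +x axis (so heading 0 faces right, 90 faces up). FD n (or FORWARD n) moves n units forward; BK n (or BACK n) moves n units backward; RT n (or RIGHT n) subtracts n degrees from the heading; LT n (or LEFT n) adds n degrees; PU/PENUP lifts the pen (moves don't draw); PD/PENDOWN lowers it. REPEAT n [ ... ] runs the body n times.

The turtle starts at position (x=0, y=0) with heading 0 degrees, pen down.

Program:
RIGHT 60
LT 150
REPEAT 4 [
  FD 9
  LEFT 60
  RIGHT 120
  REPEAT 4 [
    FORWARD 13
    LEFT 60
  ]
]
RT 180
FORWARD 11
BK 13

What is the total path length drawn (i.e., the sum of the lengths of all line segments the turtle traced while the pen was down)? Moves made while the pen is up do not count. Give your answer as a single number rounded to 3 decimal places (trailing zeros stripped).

Executing turtle program step by step:
Start: pos=(0,0), heading=0, pen down
RT 60: heading 0 -> 300
LT 150: heading 300 -> 90
REPEAT 4 [
  -- iteration 1/4 --
  FD 9: (0,0) -> (0,9) [heading=90, draw]
  LT 60: heading 90 -> 150
  RT 120: heading 150 -> 30
  REPEAT 4 [
    -- iteration 1/4 --
    FD 13: (0,9) -> (11.258,15.5) [heading=30, draw]
    LT 60: heading 30 -> 90
    -- iteration 2/4 --
    FD 13: (11.258,15.5) -> (11.258,28.5) [heading=90, draw]
    LT 60: heading 90 -> 150
    -- iteration 3/4 --
    FD 13: (11.258,28.5) -> (0,35) [heading=150, draw]
    LT 60: heading 150 -> 210
    -- iteration 4/4 --
    FD 13: (0,35) -> (-11.258,28.5) [heading=210, draw]
    LT 60: heading 210 -> 270
  ]
  -- iteration 2/4 --
  FD 9: (-11.258,28.5) -> (-11.258,19.5) [heading=270, draw]
  LT 60: heading 270 -> 330
  RT 120: heading 330 -> 210
  REPEAT 4 [
    -- iteration 1/4 --
    FD 13: (-11.258,19.5) -> (-22.517,13) [heading=210, draw]
    LT 60: heading 210 -> 270
    -- iteration 2/4 --
    FD 13: (-22.517,13) -> (-22.517,0) [heading=270, draw]
    LT 60: heading 270 -> 330
    -- iteration 3/4 --
    FD 13: (-22.517,0) -> (-11.258,-6.5) [heading=330, draw]
    LT 60: heading 330 -> 30
    -- iteration 4/4 --
    FD 13: (-11.258,-6.5) -> (0,0) [heading=30, draw]
    LT 60: heading 30 -> 90
  ]
  -- iteration 3/4 --
  FD 9: (0,0) -> (0,9) [heading=90, draw]
  LT 60: heading 90 -> 150
  RT 120: heading 150 -> 30
  REPEAT 4 [
    -- iteration 1/4 --
    FD 13: (0,9) -> (11.258,15.5) [heading=30, draw]
    LT 60: heading 30 -> 90
    -- iteration 2/4 --
    FD 13: (11.258,15.5) -> (11.258,28.5) [heading=90, draw]
    LT 60: heading 90 -> 150
    -- iteration 3/4 --
    FD 13: (11.258,28.5) -> (0,35) [heading=150, draw]
    LT 60: heading 150 -> 210
    -- iteration 4/4 --
    FD 13: (0,35) -> (-11.258,28.5) [heading=210, draw]
    LT 60: heading 210 -> 270
  ]
  -- iteration 4/4 --
  FD 9: (-11.258,28.5) -> (-11.258,19.5) [heading=270, draw]
  LT 60: heading 270 -> 330
  RT 120: heading 330 -> 210
  REPEAT 4 [
    -- iteration 1/4 --
    FD 13: (-11.258,19.5) -> (-22.517,13) [heading=210, draw]
    LT 60: heading 210 -> 270
    -- iteration 2/4 --
    FD 13: (-22.517,13) -> (-22.517,0) [heading=270, draw]
    LT 60: heading 270 -> 330
    -- iteration 3/4 --
    FD 13: (-22.517,0) -> (-11.258,-6.5) [heading=330, draw]
    LT 60: heading 330 -> 30
    -- iteration 4/4 --
    FD 13: (-11.258,-6.5) -> (0,0) [heading=30, draw]
    LT 60: heading 30 -> 90
  ]
]
RT 180: heading 90 -> 270
FD 11: (0,0) -> (0,-11) [heading=270, draw]
BK 13: (0,-11) -> (0,2) [heading=270, draw]
Final: pos=(0,2), heading=270, 22 segment(s) drawn

Segment lengths:
  seg 1: (0,0) -> (0,9), length = 9
  seg 2: (0,9) -> (11.258,15.5), length = 13
  seg 3: (11.258,15.5) -> (11.258,28.5), length = 13
  seg 4: (11.258,28.5) -> (0,35), length = 13
  seg 5: (0,35) -> (-11.258,28.5), length = 13
  seg 6: (-11.258,28.5) -> (-11.258,19.5), length = 9
  seg 7: (-11.258,19.5) -> (-22.517,13), length = 13
  seg 8: (-22.517,13) -> (-22.517,0), length = 13
  seg 9: (-22.517,0) -> (-11.258,-6.5), length = 13
  seg 10: (-11.258,-6.5) -> (0,0), length = 13
  seg 11: (0,0) -> (0,9), length = 9
  seg 12: (0,9) -> (11.258,15.5), length = 13
  seg 13: (11.258,15.5) -> (11.258,28.5), length = 13
  seg 14: (11.258,28.5) -> (0,35), length = 13
  seg 15: (0,35) -> (-11.258,28.5), length = 13
  seg 16: (-11.258,28.5) -> (-11.258,19.5), length = 9
  seg 17: (-11.258,19.5) -> (-22.517,13), length = 13
  seg 18: (-22.517,13) -> (-22.517,0), length = 13
  seg 19: (-22.517,0) -> (-11.258,-6.5), length = 13
  seg 20: (-11.258,-6.5) -> (0,0), length = 13
  seg 21: (0,0) -> (0,-11), length = 11
  seg 22: (0,-11) -> (0,2), length = 13
Total = 268

Answer: 268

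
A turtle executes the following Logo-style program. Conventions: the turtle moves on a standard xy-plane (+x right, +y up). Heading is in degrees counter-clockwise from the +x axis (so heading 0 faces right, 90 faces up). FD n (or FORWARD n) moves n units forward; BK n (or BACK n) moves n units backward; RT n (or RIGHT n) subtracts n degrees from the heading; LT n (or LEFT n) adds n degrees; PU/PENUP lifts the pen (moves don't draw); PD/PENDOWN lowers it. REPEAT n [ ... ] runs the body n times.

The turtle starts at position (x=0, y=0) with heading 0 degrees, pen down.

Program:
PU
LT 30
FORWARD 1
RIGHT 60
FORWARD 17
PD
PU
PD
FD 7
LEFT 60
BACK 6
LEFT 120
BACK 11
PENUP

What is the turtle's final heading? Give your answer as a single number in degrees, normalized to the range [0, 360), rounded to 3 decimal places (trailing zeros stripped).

Executing turtle program step by step:
Start: pos=(0,0), heading=0, pen down
PU: pen up
LT 30: heading 0 -> 30
FD 1: (0,0) -> (0.866,0.5) [heading=30, move]
RT 60: heading 30 -> 330
FD 17: (0.866,0.5) -> (15.588,-8) [heading=330, move]
PD: pen down
PU: pen up
PD: pen down
FD 7: (15.588,-8) -> (21.651,-11.5) [heading=330, draw]
LT 60: heading 330 -> 30
BK 6: (21.651,-11.5) -> (16.454,-14.5) [heading=30, draw]
LT 120: heading 30 -> 150
BK 11: (16.454,-14.5) -> (25.981,-20) [heading=150, draw]
PU: pen up
Final: pos=(25.981,-20), heading=150, 3 segment(s) drawn

Answer: 150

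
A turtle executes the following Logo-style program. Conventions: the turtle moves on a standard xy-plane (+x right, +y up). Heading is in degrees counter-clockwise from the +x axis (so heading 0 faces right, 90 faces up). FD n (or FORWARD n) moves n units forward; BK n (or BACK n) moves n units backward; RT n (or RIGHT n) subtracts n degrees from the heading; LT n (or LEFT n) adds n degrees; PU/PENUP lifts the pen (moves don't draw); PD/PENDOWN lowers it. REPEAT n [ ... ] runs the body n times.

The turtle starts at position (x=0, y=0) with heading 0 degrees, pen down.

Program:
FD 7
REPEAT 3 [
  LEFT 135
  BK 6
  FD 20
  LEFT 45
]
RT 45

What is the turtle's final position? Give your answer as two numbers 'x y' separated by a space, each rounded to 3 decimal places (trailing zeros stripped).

Executing turtle program step by step:
Start: pos=(0,0), heading=0, pen down
FD 7: (0,0) -> (7,0) [heading=0, draw]
REPEAT 3 [
  -- iteration 1/3 --
  LT 135: heading 0 -> 135
  BK 6: (7,0) -> (11.243,-4.243) [heading=135, draw]
  FD 20: (11.243,-4.243) -> (-2.899,9.899) [heading=135, draw]
  LT 45: heading 135 -> 180
  -- iteration 2/3 --
  LT 135: heading 180 -> 315
  BK 6: (-2.899,9.899) -> (-7.142,14.142) [heading=315, draw]
  FD 20: (-7.142,14.142) -> (7,0) [heading=315, draw]
  LT 45: heading 315 -> 0
  -- iteration 3/3 --
  LT 135: heading 0 -> 135
  BK 6: (7,0) -> (11.243,-4.243) [heading=135, draw]
  FD 20: (11.243,-4.243) -> (-2.899,9.899) [heading=135, draw]
  LT 45: heading 135 -> 180
]
RT 45: heading 180 -> 135
Final: pos=(-2.899,9.899), heading=135, 7 segment(s) drawn

Answer: -2.899 9.899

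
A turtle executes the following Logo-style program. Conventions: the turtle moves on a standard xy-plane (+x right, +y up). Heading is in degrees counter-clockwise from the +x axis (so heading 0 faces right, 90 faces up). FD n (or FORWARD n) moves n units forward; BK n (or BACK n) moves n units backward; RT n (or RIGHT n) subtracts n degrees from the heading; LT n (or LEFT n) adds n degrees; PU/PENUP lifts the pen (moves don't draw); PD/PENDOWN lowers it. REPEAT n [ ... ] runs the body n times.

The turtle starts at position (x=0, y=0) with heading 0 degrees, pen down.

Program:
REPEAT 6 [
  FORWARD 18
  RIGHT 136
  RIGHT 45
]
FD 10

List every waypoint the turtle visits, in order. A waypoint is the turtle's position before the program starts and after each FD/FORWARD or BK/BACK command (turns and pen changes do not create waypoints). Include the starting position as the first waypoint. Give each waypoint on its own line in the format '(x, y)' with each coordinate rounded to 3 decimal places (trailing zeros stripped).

Executing turtle program step by step:
Start: pos=(0,0), heading=0, pen down
REPEAT 6 [
  -- iteration 1/6 --
  FD 18: (0,0) -> (18,0) [heading=0, draw]
  RT 136: heading 0 -> 224
  RT 45: heading 224 -> 179
  -- iteration 2/6 --
  FD 18: (18,0) -> (0.003,0.314) [heading=179, draw]
  RT 136: heading 179 -> 43
  RT 45: heading 43 -> 358
  -- iteration 3/6 --
  FD 18: (0.003,0.314) -> (17.992,-0.314) [heading=358, draw]
  RT 136: heading 358 -> 222
  RT 45: heading 222 -> 177
  -- iteration 4/6 --
  FD 18: (17.992,-0.314) -> (0.016,0.628) [heading=177, draw]
  RT 136: heading 177 -> 41
  RT 45: heading 41 -> 356
  -- iteration 5/6 --
  FD 18: (0.016,0.628) -> (17.973,-0.628) [heading=356, draw]
  RT 136: heading 356 -> 220
  RT 45: heading 220 -> 175
  -- iteration 6/6 --
  FD 18: (17.973,-0.628) -> (0.041,0.941) [heading=175, draw]
  RT 136: heading 175 -> 39
  RT 45: heading 39 -> 354
]
FD 10: (0.041,0.941) -> (9.986,-0.104) [heading=354, draw]
Final: pos=(9.986,-0.104), heading=354, 7 segment(s) drawn
Waypoints (8 total):
(0, 0)
(18, 0)
(0.003, 0.314)
(17.992, -0.314)
(0.016, 0.628)
(17.973, -0.628)
(0.041, 0.941)
(9.986, -0.104)

Answer: (0, 0)
(18, 0)
(0.003, 0.314)
(17.992, -0.314)
(0.016, 0.628)
(17.973, -0.628)
(0.041, 0.941)
(9.986, -0.104)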